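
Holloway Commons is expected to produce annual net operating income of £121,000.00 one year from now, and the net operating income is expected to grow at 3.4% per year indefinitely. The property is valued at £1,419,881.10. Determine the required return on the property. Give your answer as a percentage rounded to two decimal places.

11.92%

P = D₁/(r − g) ⇒ r = D₁/P + g = £121,000.0000/£1,419,881.10 + 0.034 = 0.085218 + 0.034 = 0.119218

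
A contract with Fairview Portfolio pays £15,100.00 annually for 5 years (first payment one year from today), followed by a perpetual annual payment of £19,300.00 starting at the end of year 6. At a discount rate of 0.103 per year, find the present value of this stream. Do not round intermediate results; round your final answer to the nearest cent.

£171578.61

PV of 5-year annuity: £15,100.00 × [1 − (1+0.103)^−5] / 0.103 = 56804.87296
Perpetuity value at year 5: £19,300.00 / 0.103 = 187378.64078
PV of perpetuity: 187378.64078 / (1+0.103)^5 = 114773.73693
Total PV = 56804.87296 + 114773.73693 = 171578.60989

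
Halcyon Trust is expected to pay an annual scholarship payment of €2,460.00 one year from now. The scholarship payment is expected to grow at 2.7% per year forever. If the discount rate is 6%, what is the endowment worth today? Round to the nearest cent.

Growing perpetuity: P = D₁ / (r − g) = €2,460.0000 / (0.06 − 0.027) = €74,545.45

€74545.45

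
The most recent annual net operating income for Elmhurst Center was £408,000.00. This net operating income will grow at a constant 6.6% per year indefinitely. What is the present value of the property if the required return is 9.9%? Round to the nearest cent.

D₁ = D₀ × (1 + g) = £408,000.00 × 1.066 = £434,928.0000
Growing perpetuity: P = D₁ / (r − g) = £434,928.0000 / (0.099 − 0.066) = £13,179,636.36

£13179636.36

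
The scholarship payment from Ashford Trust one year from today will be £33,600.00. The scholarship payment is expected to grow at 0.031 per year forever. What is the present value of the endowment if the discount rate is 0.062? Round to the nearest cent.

£1083870.97

Growing perpetuity: P = D₁ / (r − g) = £33,600.0000 / (0.062 − 0.031) = £1,083,870.97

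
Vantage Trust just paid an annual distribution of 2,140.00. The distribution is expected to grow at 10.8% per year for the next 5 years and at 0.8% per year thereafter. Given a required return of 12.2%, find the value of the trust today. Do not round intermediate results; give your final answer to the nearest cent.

28076.74

D_1 = 2371.12000
D_2 = 2627.20096
D_3 = 2910.93866
D_4 = 3225.32004
D_5 = 3573.65460
Terminal value at year 5: TV = D_5×(1+g_2)/(r−g_2) = 3602.24384/0.114 = 31598.63018
P_0 = D_1/(1+r)^1 + D_2/(1+r)^2 + D_3/(1+r)^3 + D_4/(1+r)^4 + D_5/(1+r)^5 + TV/(1+r)^5
    = 2113.29768 + 2086.92855 + 2060.88844 + 2035.17326 + 2009.77894 + 17770.67693 = 28076.74380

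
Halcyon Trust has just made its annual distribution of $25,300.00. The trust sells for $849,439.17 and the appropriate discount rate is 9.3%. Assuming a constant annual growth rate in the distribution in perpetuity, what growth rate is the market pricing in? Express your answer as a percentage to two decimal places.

6.14%

P = D₀(1+g)/(r−g) ⇒ P(r−g) = D₀(1+g) ⇒ g(P+D₀) = P·r − D₀
g = (P·r − D₀)/(P + D₀) = ($849,439.17×0.093 − $25,300.00) / ($849,439.17 + $25,300.00) = 0.061387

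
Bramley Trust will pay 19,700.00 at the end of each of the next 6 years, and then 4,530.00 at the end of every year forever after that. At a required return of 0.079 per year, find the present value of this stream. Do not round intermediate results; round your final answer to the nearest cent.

127684.11

PV of 6-year annuity: 19,700.00 × [1 − (1+0.079)^−6] / 0.079 = 91347.66739
Perpetuity value at year 6: 4,530.00 / 0.079 = 57341.77215
PV of perpetuity: 57341.77215 / (1+0.079)^6 = 36336.44559
Total PV = 91347.66739 + 36336.44559 = 127684.11298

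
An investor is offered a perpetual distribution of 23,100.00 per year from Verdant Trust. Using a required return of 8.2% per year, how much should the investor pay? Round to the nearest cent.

Level perpetuity: PV = C / r = 23,100.00 / 0.082 = 281,707.32

281707.32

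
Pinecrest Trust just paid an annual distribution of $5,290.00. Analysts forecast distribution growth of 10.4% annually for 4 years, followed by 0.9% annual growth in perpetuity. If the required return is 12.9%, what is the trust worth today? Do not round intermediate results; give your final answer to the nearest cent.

$60683.51

D_1 = 5840.16000
D_2 = 6447.53664
D_3 = 7118.08045
D_4 = 7858.36082
Terminal value at year 4: TV = D_4×(1+g_2)/(r−g_2) = 7929.08606/0.12 = 66075.71721
P_0 = D_1/(1+r)^1 + D_2/(1+r)^2 + D_3/(1+r)^3 + D_4/(1+r)^4 + TV/(1+r)^4
    = 5172.86094 + 5058.31575 + 4946.30698 + 4836.77848 + 40669.24575 = 60683.50790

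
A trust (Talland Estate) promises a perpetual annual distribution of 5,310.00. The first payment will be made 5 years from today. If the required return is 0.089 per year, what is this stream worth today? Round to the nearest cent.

42422.18

Value at end of year 4: C / r = 5,310.00 / 0.089 = 59,662.9213
Discount to today: PV = 59,662.9213 / (1 + 0.089)^4 = 59,662.9213 / 1.406409 = 42,422.18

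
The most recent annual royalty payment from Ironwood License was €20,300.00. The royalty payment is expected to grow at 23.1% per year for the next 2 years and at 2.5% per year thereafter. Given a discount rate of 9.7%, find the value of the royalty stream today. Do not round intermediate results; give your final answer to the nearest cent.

€412248.78

D_1 = 24989.30000
D_2 = 30761.82830
Terminal value at year 2: TV = D_2×(1+g_2)/(r−g_2) = 31530.87401/0.072 = 437928.80566
P_0 = D_1/(1+r)^1 + D_2/(1+r)^2 + TV/(1+r)^2
    = 22779.67183 + 25562.23886 + 363906.87261 = 412248.78330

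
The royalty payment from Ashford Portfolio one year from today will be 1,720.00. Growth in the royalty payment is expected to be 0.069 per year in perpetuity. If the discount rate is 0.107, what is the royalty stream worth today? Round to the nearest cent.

45263.16

Growing perpetuity: P = D₁ / (r − g) = 1,720.0000 / (0.107 − 0.069) = 45,263.16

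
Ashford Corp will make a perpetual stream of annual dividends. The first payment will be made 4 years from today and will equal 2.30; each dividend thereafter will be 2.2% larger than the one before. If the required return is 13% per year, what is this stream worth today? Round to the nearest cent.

14.76

Value at end of year 3: C₁ / (r − g) = 2.30 / (0.13 − 0.022) = 21.2963
Discount to today: PV = 21.2963 / (1 + 0.13)^3 = 21.2963 / 1.442897 = 14.76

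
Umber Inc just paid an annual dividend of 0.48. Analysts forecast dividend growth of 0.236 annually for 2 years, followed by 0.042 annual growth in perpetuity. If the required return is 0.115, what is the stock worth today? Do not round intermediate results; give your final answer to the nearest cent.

D_1 = 0.59328
D_2 = 0.73329
Terminal value at year 2: TV = D_2×(1+g_2)/(r−g_2) = 0.76409/0.073 = 10.46702
P_0 = D_1/(1+r)^1 + D_2/(1+r)^2 + TV/(1+r)^2
    = 0.53209 + 0.58983 + 8.41925 = 9.54117

9.54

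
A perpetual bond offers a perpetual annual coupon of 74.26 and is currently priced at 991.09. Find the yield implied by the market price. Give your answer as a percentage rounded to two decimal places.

P = C/r ⇒ r = C/P = 74.26/991.09 = 0.074928

7.49%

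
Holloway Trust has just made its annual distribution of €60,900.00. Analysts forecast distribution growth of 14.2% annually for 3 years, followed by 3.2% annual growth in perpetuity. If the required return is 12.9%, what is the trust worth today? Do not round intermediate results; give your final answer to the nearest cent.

€857506.16

D_1 = 69547.80000
D_2 = 79423.58760
D_3 = 90701.73704
Terminal value at year 3: TV = D_3×(1+g_2)/(r−g_2) = 93604.19262/0.097 = 964991.67654
P_0 = D_1/(1+r)^1 + D_2/(1+r)^2 + D_3/(1+r)^3 + TV/(1+r)^3
    = 61601.24004 + 62310.55458 + 63028.03661 + 670566.32762 = 857506.15884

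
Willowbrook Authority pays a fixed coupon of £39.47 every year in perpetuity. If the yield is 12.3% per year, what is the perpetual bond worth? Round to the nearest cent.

Level perpetuity: PV = C / r = £39.47 / 0.123 = £320.89

£320.89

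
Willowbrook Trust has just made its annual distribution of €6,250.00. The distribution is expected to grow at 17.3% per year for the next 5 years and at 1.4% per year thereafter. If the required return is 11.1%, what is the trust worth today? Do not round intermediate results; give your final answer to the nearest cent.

D_1 = 7331.25000
D_2 = 8599.55625
D_3 = 10087.27948
D_4 = 11832.37883
D_5 = 13879.38037
Terminal value at year 5: TV = D_5×(1+g_2)/(r−g_2) = 14073.69169/0.097 = 145089.60510
P_0 = D_1/(1+r)^1 + D_2/(1+r)^2 + D_3/(1+r)^3 + D_4/(1+r)^4 + D_5/(1+r)^5 + TV/(1+r)^5
    = 6598.78488 + 6967.03390 + 7355.83327 + 7766.32982 + 8199.73436 + 85716.81075 = 122604.52698

€122604.53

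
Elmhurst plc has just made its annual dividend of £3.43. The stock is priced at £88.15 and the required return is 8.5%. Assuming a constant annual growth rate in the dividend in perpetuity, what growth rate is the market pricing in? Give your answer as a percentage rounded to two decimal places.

4.44%

P = D₀(1+g)/(r−g) ⇒ P(r−g) = D₀(1+g) ⇒ g(P+D₀) = P·r − D₀
g = (P·r − D₀)/(P + D₀) = (£88.15×0.085 − £3.43) / (£88.15 + £3.43) = 0.044363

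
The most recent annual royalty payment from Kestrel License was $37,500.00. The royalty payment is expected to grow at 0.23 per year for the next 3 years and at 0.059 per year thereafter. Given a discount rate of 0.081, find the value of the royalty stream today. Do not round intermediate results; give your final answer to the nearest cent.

D_1 = 46125.00000
D_2 = 56733.75000
D_3 = 69782.51250
Terminal value at year 3: TV = D_3×(1+g_2)/(r−g_2) = 73899.68074/0.022 = 3359076.39716
P_0 = D_1/(1+r)^1 + D_2/(1+r)^2 + D_3/(1+r)^3 + TV/(1+r)^3
    = 42668.82516 + 48550.09709 + 55242.01611 + 2659149.77547 = 2805610.71383

$2805610.71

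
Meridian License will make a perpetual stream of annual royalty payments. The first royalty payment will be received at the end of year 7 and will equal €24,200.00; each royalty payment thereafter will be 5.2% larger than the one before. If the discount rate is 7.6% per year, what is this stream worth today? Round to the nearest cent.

€649726.37

Value at end of year 6: C₁ / (r − g) = €24,200.00 / (0.076 − 0.052) = €1,008,333.3333
Discount to today: PV = €1,008,333.3333 / (1 + 0.076)^6 = €1,008,333.3333 / 1.551935 = €649,726.37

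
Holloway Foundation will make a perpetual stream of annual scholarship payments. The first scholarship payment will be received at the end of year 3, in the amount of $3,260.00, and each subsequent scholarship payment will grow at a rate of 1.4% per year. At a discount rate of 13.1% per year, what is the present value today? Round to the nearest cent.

Value at end of year 2: C₁ / (r − g) = $3,260.00 / (0.131 − 0.014) = $27,863.2479
Discount to today: PV = $27,863.2479 / (1 + 0.131)^2 = $27,863.2479 / 1.279161 = $21,782.44

$21782.44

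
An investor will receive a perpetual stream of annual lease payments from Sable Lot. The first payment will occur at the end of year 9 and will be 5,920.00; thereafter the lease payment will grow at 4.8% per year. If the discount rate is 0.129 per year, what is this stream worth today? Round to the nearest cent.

27687.59

Value at end of year 8: C₁ / (r − g) = 5,920.00 / (0.129 − 0.048) = 73,086.4198
Discount to today: PV = 73,086.4198 / (1 + 0.129)^8 = 73,086.4198 / 2.639682 = 27,687.59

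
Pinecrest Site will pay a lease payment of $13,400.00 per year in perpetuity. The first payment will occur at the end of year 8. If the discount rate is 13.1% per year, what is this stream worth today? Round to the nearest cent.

$43211.09

Value at end of year 7: C / r = $13,400.00 / 0.131 = $102,290.0763
Discount to today: PV = $102,290.0763 / (1 + 0.131)^7 = $102,290.0763 / 2.367218 = $43,211.09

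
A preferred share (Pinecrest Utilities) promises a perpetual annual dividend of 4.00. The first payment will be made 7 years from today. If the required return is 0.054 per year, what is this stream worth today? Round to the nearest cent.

Value at end of year 6: C / r = 4.00 / 0.054 = 74.0741
Discount to today: PV = 74.0741 / (1 + 0.054)^6 = 74.0741 / 1.371020 = 54.03

54.03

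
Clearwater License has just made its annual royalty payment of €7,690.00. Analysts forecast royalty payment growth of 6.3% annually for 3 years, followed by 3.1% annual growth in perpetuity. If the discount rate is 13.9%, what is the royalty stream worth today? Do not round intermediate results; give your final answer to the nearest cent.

D_1 = 8174.47000
D_2 = 8689.46161
D_3 = 9236.89769
Terminal value at year 3: TV = D_3×(1+g_2)/(r−g_2) = 9523.24152/0.108 = 88178.16222
P_0 = D_1/(1+r)^1 + D_2/(1+r)^2 + D_3/(1+r)^3 + TV/(1+r)^3
    = 7176.88323 + 6698.00428 + 6251.07862 + 59674.64869 = 79800.61482

€79800.61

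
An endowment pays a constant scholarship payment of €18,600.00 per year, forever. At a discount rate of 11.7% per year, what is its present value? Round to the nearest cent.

€158974.36

Level perpetuity: PV = C / r = €18,600.00 / 0.117 = €158,974.36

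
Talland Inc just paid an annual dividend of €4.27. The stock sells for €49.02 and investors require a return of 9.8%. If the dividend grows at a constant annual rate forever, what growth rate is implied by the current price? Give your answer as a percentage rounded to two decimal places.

1.00%

P = D₀(1+g)/(r−g) ⇒ P(r−g) = D₀(1+g) ⇒ g(P+D₀) = P·r − D₀
g = (P·r − D₀)/(P + D₀) = (€49.02×0.098 − €4.27) / (€49.02 + €4.27) = 0.010020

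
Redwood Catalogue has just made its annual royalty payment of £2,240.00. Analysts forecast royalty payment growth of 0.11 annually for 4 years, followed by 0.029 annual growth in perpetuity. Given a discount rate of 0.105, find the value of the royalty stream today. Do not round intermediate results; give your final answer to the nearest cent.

£39942.91

D_1 = 2486.40000
D_2 = 2759.90400
D_3 = 3063.49344
D_4 = 3400.47772
Terminal value at year 4: TV = D_4×(1+g_2)/(r−g_2) = 3499.09157/0.076 = 46040.67858
P_0 = D_1/(1+r)^1 + D_2/(1+r)^2 + D_3/(1+r)^3 + D_4/(1+r)^4 + TV/(1+r)^4
    = 2250.13575 + 2260.31736 + 2270.54504 + 2280.81900 + 30881.08878 = 39942.90591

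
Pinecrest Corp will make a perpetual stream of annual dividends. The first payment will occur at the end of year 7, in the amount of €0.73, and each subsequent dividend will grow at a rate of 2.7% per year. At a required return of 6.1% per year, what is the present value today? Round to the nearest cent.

Value at end of year 6: C₁ / (r − g) = €0.73 / (0.061 − 0.027) = €21.4706
Discount to today: PV = €21.4706 / (1 + 0.061)^6 = €21.4706 / 1.426567 = €15.05

€15.05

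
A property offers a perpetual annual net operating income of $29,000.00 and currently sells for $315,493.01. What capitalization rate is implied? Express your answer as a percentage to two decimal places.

P = C/r ⇒ r = C/P = $29,000.00/$315,493.01 = 0.091920

9.19%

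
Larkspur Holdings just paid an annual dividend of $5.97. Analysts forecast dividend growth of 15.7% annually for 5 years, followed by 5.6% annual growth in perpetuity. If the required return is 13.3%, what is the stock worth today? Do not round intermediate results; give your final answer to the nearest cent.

D_1 = 6.90729
D_2 = 7.99173
D_3 = 9.24644
D_4 = 10.69813
D_5 = 12.37773
Terminal value at year 5: TV = D_5×(1+g_2)/(r−g_2) = 13.07089/0.077 = 169.75177
P_0 = D_1/(1+r)^1 + D_2/(1+r)^2 + D_3/(1+r)^3 + D_4/(1+r)^4 + D_5/(1+r)^5 + TV/(1+r)^5
    = 6.09646 + 6.22560 + 6.35748 + 6.49214 + 6.62966 + 90.92112 = 122.72246

$122.72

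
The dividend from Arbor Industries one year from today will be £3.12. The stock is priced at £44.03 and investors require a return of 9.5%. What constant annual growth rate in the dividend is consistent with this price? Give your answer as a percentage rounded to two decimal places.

2.41%

P = D₁/(r−g) ⇒ g = r − D₁/P = 0.095 − £3.12/£44.03 = 0.024139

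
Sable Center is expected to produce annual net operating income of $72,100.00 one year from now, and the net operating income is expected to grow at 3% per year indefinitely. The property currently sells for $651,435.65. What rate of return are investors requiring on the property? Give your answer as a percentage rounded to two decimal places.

P = D₁/(r − g) ⇒ r = D₁/P + g = $72,100.0000/$651,435.65 + 0.03 = 0.110679 + 0.03 = 0.140679

14.07%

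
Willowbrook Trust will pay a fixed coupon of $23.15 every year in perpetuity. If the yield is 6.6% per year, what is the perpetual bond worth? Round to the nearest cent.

$350.76

Level perpetuity: PV = C / r = $23.15 / 0.066 = $350.76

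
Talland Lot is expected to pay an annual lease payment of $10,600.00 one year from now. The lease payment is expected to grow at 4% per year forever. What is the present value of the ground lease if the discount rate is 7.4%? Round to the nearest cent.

$311764.71

Growing perpetuity: P = D₁ / (r − g) = $10,600.0000 / (0.074 − 0.04) = $311,764.71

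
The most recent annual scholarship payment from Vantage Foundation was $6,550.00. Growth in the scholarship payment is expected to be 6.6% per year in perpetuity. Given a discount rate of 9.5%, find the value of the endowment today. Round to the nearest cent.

D₁ = D₀ × (1 + g) = $6,550.00 × 1.066 = $6,982.3000
Growing perpetuity: P = D₁ / (r − g) = $6,982.3000 / (0.095 − 0.066) = $240,768.97

$240768.97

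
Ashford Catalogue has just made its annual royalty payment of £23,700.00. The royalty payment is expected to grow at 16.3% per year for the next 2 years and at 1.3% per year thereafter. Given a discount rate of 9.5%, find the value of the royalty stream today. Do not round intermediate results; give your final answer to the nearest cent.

D_1 = 27563.10000
D_2 = 32055.88530
Terminal value at year 2: TV = D_2×(1+g_2)/(r−g_2) = 32472.61181/0.082 = 396007.46108
P_0 = D_1/(1+r)^1 + D_2/(1+r)^2 + TV/(1+r)^2
    = 25171.78082 + 26734.95990 + 330274.56565 = 382181.30638

£382181.31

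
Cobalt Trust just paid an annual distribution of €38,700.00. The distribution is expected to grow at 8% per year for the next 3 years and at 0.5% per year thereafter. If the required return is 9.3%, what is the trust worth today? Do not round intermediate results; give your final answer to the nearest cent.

€539748.24

D_1 = 41796.00000
D_2 = 45139.68000
D_3 = 48750.85440
Terminal value at year 3: TV = D_3×(1+g_2)/(r−g_2) = 48994.60867/0.088 = 556756.91673
P_0 = D_1/(1+r)^1 + D_2/(1+r)^2 + D_3/(1+r)^3 + TV/(1+r)^3
    = 38239.70723 + 37784.88912 + 37335.48056 + 426388.15862 = 539748.23552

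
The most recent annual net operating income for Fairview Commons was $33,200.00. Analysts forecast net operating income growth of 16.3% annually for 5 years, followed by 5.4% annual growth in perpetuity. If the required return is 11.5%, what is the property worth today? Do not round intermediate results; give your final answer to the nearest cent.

D_1 = 38611.60000
D_2 = 44905.29080
D_3 = 52224.85320
D_4 = 60737.50427
D_5 = 70637.71747
Terminal value at year 5: TV = D_5×(1+g_2)/(r−g_2) = 74452.15421/0.061 = 1220527.11822
P_0 = D_1/(1+r)^1 + D_2/(1+r)^2 + D_3/(1+r)^3 + D_4/(1+r)^4 + D_5/(1+r)^5 + TV/(1+r)^5
    = 34629.23767 + 36120.00306 + 37674.94489 + 39296.82593 + 40988.52785 + 708228.00582 = 896937.54522

$896937.55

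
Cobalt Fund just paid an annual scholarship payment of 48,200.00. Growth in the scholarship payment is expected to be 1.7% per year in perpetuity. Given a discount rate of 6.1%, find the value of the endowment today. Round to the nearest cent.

D₁ = D₀ × (1 + g) = 48,200.00 × 1.017 = 49,019.4000
Growing perpetuity: P = D₁ / (r − g) = 49,019.4000 / (0.061 − 0.017) = 1,114,077.27

1114077.27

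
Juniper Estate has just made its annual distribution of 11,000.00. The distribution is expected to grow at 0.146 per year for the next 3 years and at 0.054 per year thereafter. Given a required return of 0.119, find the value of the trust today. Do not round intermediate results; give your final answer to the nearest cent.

D_1 = 12606.00000
D_2 = 14446.47600
D_3 = 16555.66150
Terminal value at year 3: TV = D_3×(1+g_2)/(r−g_2) = 17449.66722/0.065 = 268456.41872
P_0 = D_1/(1+r)^1 + D_2/(1+r)^2 + D_3/(1+r)^3 + TV/(1+r)^3
    = 11265.41555 + 11537.23523 + 11815.61356 + 191594.71830 = 226212.98264

226212.98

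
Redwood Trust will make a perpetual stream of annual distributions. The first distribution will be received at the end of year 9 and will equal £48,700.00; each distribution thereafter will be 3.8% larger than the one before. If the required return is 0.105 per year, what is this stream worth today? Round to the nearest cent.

Value at end of year 8: C₁ / (r − g) = £48,700.00 / (0.105 − 0.038) = £726,865.6716
Discount to today: PV = £726,865.6716 / (1 + 0.105)^8 = £726,865.6716 / 2.222789 = £327,006.16

£327006.16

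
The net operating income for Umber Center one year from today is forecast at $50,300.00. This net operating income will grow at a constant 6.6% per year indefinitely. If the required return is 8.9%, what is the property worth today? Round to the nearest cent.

$2186956.52

Growing perpetuity: P = D₁ / (r − g) = $50,300.0000 / (0.089 − 0.066) = $2,186,956.52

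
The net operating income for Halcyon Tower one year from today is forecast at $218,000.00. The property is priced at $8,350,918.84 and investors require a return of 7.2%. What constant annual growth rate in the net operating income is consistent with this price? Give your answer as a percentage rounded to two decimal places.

4.59%

P = D₁/(r−g) ⇒ g = r − D₁/P = 0.072 − $218,000.00/$8,350,918.84 = 0.045895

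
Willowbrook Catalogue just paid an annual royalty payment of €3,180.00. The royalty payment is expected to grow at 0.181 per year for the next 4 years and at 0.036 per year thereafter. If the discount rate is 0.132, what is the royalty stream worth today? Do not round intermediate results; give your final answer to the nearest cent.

D_1 = 3755.58000
D_2 = 4435.33998
D_3 = 5238.13652
D_4 = 6186.23923
Terminal value at year 4: TV = D_4×(1+g_2)/(r−g_2) = 6408.94384/0.096 = 66759.83165
P_0 = D_1/(1+r)^1 + D_2/(1+r)^2 + D_3/(1+r)^3 + D_4/(1+r)^4 + TV/(1+r)^4
    = 3317.65018 + 3461.25871 + 3611.08351 + 3767.39366 + 40656.45662 = 54813.84268

€54813.84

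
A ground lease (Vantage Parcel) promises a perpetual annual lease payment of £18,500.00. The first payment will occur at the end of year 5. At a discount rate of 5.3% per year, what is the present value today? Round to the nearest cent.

Value at end of year 4: C / r = £18,500.00 / 0.053 = £349,056.6038
Discount to today: PV = £349,056.6038 / (1 + 0.053)^4 = £349,056.6038 / 1.229457 = £283,911.10

£283911.10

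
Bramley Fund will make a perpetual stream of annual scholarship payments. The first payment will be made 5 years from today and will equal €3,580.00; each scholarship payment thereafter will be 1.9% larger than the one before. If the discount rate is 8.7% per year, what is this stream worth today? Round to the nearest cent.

Value at end of year 4: C₁ / (r − g) = €3,580.00 / (0.087 − 0.019) = €52,647.0588
Discount to today: PV = €52,647.0588 / (1 + 0.087)^4 = €52,647.0588 / 1.396105 = €37,709.95

€37709.95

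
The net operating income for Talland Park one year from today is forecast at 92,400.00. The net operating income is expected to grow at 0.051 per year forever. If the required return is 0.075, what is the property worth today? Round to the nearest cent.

Growing perpetuity: P = D₁ / (r − g) = 92,400.0000 / (0.075 − 0.051) = 3,850,000.00

3850000.00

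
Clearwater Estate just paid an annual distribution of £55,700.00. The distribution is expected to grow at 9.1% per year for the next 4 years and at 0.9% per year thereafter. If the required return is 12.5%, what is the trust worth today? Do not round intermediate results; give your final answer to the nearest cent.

D_1 = 60768.70000
D_2 = 66298.65170
D_3 = 72331.82900
D_4 = 78914.02544
Terminal value at year 4: TV = D_4×(1+g_2)/(r−g_2) = 79624.25167/0.116 = 686415.96270
P_0 = D_1/(1+r)^1 + D_2/(1+r)^2 + D_3/(1+r)^3 + D_4/(1+r)^4 + TV/(1+r)^4
    = 54016.62222 + 52384.11986 + 50800.95535 + 49265.63759 + 428526.10627 = 634993.44129

£634993.44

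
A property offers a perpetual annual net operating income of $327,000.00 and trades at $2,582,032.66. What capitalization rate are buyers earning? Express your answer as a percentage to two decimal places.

P = C/r ⇒ r = C/P = $327,000.00/$2,582,032.66 = 0.126644

12.66%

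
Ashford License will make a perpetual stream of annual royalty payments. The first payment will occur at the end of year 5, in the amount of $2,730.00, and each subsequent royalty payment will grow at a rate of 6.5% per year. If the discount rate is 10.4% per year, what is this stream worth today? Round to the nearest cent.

$47121.79

Value at end of year 4: C₁ / (r − g) = $2,730.00 / (0.104 − 0.065) = $70,000.0000
Discount to today: PV = $70,000.0000 / (1 + 0.104)^4 = $70,000.0000 / 1.485512 = $47,121.79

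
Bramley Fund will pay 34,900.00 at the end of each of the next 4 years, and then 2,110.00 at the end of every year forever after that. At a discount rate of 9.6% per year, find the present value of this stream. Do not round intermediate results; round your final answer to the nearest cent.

PV of 4-year annuity: 34,900.00 × [1 − (1+0.096)^−4] / 0.096 = 111593.05050
Perpetuity value at year 4: 2,110.00 / 0.096 = 21979.16667
PV of perpetuity: 21979.16667 / (1+0.096)^4 = 15232.42350
Total PV = 111593.05050 + 15232.42350 = 126825.47400

126825.47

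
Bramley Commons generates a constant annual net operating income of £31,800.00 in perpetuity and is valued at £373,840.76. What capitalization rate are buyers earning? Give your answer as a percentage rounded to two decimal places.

8.51%

P = C/r ⇒ r = C/P = £31,800.00/£373,840.76 = 0.085063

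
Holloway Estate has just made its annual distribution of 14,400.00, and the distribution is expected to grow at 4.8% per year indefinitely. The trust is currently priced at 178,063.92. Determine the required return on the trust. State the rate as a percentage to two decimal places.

13.28%

D₁ = 14,400.00 × 1.048 = 15,091.2000
P = D₁/(r − g) ⇒ r = D₁/P + g = 15,091.2000/178,063.92 + 0.048 = 0.084752 + 0.048 = 0.132752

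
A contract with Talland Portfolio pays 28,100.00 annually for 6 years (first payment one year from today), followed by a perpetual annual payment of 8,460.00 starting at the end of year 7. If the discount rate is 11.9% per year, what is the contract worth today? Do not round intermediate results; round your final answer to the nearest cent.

PV of 6-year annuity: 28,100.00 × [1 − (1+0.119)^−6] / 0.119 = 115858.49174
Perpetuity value at year 6: 8,460.00 / 0.119 = 71092.43697
PV of perpetuity: 71092.43697 / (1+0.119)^6 = 36211.19711
Total PV = 115858.49174 + 36211.19711 = 152069.68885

152069.69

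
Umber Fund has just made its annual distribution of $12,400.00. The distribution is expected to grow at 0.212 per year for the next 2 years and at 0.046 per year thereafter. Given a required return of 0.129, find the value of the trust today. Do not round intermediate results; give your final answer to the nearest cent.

$207693.09

D_1 = 15028.80000
D_2 = 18214.90560
Terminal value at year 2: TV = D_2×(1+g_2)/(r−g_2) = 19052.79126/0.083 = 229551.70190
P_0 = D_1/(1+r)^1 + D_2/(1+r)^2 + TV/(1+r)^2
    = 13311.60319 + 14290.22415 + 180091.25856 = 207693.08590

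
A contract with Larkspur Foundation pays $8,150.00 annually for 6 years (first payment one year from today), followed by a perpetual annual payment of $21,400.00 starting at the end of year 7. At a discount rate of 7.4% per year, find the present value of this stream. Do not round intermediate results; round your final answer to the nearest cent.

$226804.94

PV of 6-year annuity: $8,150.00 × [1 − (1+0.074)^−6] / 0.074 = 38372.19874
Perpetuity value at year 6: $21,400.00 / 0.074 = 289189.18919
PV of perpetuity: 289189.18919 / (1+0.074)^6 = 188432.74095
Total PV = 38372.19874 + 188432.74095 = 226804.93970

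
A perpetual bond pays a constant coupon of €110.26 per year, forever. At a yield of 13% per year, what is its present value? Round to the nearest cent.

€848.15

Level perpetuity: PV = C / r = €110.26 / 0.13 = €848.15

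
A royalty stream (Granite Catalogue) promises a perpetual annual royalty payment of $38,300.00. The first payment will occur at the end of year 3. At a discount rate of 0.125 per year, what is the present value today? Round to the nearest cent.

Value at end of year 2: C / r = $38,300.00 / 0.125 = $306,400.0000
Discount to today: PV = $306,400.0000 / (1 + 0.125)^2 = $306,400.0000 / 1.265625 = $242,093.83

$242093.83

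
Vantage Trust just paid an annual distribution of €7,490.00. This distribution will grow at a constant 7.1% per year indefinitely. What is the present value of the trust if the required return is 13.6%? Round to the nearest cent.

D₁ = D₀ × (1 + g) = €7,490.00 × 1.071 = €8,021.7900
Growing perpetuity: P = D₁ / (r − g) = €8,021.7900 / (0.136 − 0.071) = €123,412.15

€123412.15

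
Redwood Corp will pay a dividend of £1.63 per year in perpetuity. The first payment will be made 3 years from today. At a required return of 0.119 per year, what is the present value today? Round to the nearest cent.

Value at end of year 2: C / r = £1.63 / 0.119 = £13.6975
Discount to today: PV = £13.6975 / (1 + 0.119)^2 = £13.6975 / 1.252161 = £10.94

£10.94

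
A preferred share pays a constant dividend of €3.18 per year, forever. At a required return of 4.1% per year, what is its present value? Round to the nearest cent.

€77.56

Level perpetuity: PV = C / r = €3.18 / 0.041 = €77.56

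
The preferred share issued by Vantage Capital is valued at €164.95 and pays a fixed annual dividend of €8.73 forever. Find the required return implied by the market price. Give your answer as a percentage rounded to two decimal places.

P = C/r ⇒ r = C/P = €8.73/€164.95 = 0.052925

5.29%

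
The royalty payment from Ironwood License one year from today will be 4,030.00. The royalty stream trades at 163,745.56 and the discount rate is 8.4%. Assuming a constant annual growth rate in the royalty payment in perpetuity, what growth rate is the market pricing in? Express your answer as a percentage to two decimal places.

P = D₁/(r−g) ⇒ g = r − D₁/P = 0.084 − 4,030.00/163,745.56 = 0.059389

5.94%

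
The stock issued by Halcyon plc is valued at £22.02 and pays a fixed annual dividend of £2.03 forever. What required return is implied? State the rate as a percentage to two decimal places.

9.22%

P = C/r ⇒ r = C/P = £2.03/£22.02 = 0.092189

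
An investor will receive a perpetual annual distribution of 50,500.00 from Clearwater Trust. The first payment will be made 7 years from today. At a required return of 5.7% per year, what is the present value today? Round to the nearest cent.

635282.07

Value at end of year 6: C / r = 50,500.00 / 0.057 = 885,964.9123
Discount to today: PV = 885,964.9123 / (1 + 0.057)^6 = 885,964.9123 / 1.394601 = 635,282.07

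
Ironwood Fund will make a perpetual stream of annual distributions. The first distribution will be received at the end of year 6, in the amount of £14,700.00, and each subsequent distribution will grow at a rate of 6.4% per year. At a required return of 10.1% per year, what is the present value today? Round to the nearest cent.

£245572.10

Value at end of year 5: C₁ / (r − g) = £14,700.00 / (0.101 − 0.064) = £397,297.2973
Discount to today: PV = £397,297.2973 / (1 + 0.101)^5 = £397,297.2973 / 1.617844 = £245,572.10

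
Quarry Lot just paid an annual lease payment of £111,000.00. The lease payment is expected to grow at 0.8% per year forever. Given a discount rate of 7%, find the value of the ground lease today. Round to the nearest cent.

D₁ = D₀ × (1 + g) = £111,000.00 × 1.008 = £111,888.0000
Growing perpetuity: P = D₁ / (r − g) = £111,888.0000 / (0.07 − 0.008) = £1,804,645.16

£1804645.16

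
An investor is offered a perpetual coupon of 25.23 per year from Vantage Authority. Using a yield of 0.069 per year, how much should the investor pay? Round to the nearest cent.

365.65

Level perpetuity: PV = C / r = 25.23 / 0.069 = 365.65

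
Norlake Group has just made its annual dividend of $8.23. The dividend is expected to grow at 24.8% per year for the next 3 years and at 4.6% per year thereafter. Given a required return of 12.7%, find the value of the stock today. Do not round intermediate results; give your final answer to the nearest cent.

$174.70

D_1 = 10.27104
D_2 = 12.81826
D_3 = 15.99719
Terminal value at year 3: TV = D_3×(1+g_2)/(r−g_2) = 16.73306/0.081 = 206.58094
P_0 = D_1/(1+r)^1 + D_2/(1+r)^2 + D_3/(1+r)^3 + TV/(1+r)^3
    = 9.11361 + 10.09209 + 11.17563 + 144.31734 = 174.69867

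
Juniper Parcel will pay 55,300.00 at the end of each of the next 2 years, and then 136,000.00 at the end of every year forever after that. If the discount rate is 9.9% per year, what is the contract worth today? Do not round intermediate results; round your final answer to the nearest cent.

1233491.34

PV of 2-year annuity: 55,300.00 × [1 − (1+0.099)^−2] / 0.099 = 96104.15954
Perpetuity value at year 2: 136,000.00 / 0.099 = 1373737.37374
PV of perpetuity: 1373737.37374 / (1+0.099)^2 = 1137387.18029
Total PV = 96104.15954 + 1137387.18029 = 1233491.33983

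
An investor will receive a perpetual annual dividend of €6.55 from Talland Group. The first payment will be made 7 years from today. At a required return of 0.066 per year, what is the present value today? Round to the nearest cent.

€67.63

Value at end of year 6: C / r = €6.55 / 0.066 = €99.2424
Discount to today: PV = €99.2424 / (1 + 0.066)^6 = €99.2424 / 1.467382 = €67.63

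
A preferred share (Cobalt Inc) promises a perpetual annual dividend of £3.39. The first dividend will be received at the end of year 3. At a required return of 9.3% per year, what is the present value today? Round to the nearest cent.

Value at end of year 2: C / r = £3.39 / 0.093 = £36.4516
Discount to today: PV = £36.4516 / (1 + 0.093)^2 = £36.4516 / 1.194649 = £30.51

£30.51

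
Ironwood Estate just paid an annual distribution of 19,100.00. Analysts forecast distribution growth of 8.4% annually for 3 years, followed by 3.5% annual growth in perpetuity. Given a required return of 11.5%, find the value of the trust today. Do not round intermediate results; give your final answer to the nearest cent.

D_1 = 20704.40000
D_2 = 22443.56960
D_3 = 24328.82945
Terminal value at year 3: TV = D_3×(1+g_2)/(r−g_2) = 25180.33848/0.08 = 314754.23096
P_0 = D_1/(1+r)^1 + D_2/(1+r)^2 + D_3/(1+r)^3 + TV/(1+r)^3
    = 18568.96861 + 18052.70132 + 17550.78765 + 227063.31525 = 281235.77283

281235.77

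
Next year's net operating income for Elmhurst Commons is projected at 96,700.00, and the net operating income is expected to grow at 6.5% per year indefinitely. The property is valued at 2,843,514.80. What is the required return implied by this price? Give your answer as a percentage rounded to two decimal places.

9.90%

P = D₁/(r − g) ⇒ r = D₁/P + g = 96,700.0000/2,843,514.80 + 0.065 = 0.034007 + 0.065 = 0.099007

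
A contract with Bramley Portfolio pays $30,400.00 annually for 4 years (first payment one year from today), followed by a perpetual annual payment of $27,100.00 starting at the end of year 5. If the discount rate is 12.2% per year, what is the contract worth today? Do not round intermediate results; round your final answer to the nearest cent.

PV of 4-year annuity: $30,400.00 × [1 − (1+0.122)^−4] / 0.122 = 91947.82588
Perpetuity value at year 4: $27,100.00 / 0.122 = 222131.14754
PV of perpetuity: 222131.14754 / (1+0.122)^4 = 140164.50013
Total PV = 91947.82588 + 140164.50013 = 232112.32601

$232112.33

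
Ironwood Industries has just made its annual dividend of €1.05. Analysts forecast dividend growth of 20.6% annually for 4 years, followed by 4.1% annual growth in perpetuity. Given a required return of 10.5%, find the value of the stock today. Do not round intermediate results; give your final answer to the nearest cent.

€29.48

D_1 = 1.26630
D_2 = 1.52716
D_3 = 1.84175
D_4 = 2.22115
Terminal value at year 4: TV = D_4×(1+g_2)/(r−g_2) = 2.31222/0.064 = 36.12845
P_0 = D_1/(1+r)^1 + D_2/(1+r)^2 + D_3/(1+r)^3 + D_4/(1+r)^4 + TV/(1+r)^4
    = 1.14597 + 1.25072 + 1.36504 + 1.48980 + 24.23261 = 29.48414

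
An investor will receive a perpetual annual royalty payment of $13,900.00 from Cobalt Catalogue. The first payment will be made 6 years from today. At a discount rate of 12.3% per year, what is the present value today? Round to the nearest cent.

Value at end of year 5: C / r = $13,900.00 / 0.123 = $113,008.1301
Discount to today: PV = $113,008.1301 / (1 + 0.123)^5 = $113,008.1301 / 1.786071 = $63,271.90

$63271.90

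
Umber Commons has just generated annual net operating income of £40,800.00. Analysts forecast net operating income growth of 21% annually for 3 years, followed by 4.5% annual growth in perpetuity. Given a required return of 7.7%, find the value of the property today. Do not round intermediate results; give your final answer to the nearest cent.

£2044646.60

D_1 = 49368.00000
D_2 = 59735.28000
D_3 = 72279.68880
Terminal value at year 3: TV = D_3×(1+g_2)/(r−g_2) = 75532.27480/0.032 = 2360383.58738
P_0 = D_1/(1+r)^1 + D_2/(1+r)^2 + D_3/(1+r)^3 + TV/(1+r)^3
    = 45838.44011 + 51499.08313 + 57858.76564 + 1889450.31535 = 2044646.60423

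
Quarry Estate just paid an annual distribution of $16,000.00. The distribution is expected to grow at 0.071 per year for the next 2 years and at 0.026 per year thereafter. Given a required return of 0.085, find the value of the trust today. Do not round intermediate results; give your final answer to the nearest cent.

$302486.60

D_1 = 17136.00000
D_2 = 18352.65600
Terminal value at year 2: TV = D_2×(1+g_2)/(r−g_2) = 18829.82506/0.059 = 319149.57722
P_0 = D_1/(1+r)^1 + D_2/(1+r)^2 + TV/(1+r)^2
    = 15793.54839 + 15589.76067 + 271103.29565 = 302486.60470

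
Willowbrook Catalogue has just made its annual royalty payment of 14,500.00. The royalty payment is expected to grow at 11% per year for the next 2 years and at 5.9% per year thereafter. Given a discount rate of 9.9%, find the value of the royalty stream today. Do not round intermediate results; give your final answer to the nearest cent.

421047.54

D_1 = 16095.00000
D_2 = 17865.45000
Terminal value at year 2: TV = D_2×(1+g_2)/(r−g_2) = 18919.51155/0.04 = 472987.78875
P_0 = D_1/(1+r)^1 + D_2/(1+r)^2 + TV/(1+r)^2
    = 14645.13194 + 14791.71652 + 391610.69477 = 421047.54322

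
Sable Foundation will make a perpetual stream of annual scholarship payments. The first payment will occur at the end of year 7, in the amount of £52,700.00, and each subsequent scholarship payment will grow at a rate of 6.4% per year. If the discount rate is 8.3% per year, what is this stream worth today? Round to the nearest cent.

£1719041.16

Value at end of year 6: C₁ / (r − g) = £52,700.00 / (0.083 − 0.064) = £2,773,684.2105
Discount to today: PV = £2,773,684.2105 / (1 + 0.083)^6 = £2,773,684.2105 / 1.613507 = £1,719,041.16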